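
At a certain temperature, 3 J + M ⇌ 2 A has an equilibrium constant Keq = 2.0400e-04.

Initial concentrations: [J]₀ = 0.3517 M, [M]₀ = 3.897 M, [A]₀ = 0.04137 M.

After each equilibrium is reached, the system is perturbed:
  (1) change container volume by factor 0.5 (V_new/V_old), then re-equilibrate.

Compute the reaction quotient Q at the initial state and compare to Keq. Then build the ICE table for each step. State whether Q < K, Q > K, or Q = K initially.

Q₀ = 0.0101 vs Keq = 2.0400e-04 ⇒ Q>K, reverse
Step 1:
                    J           M           A
  Initial      0.3517       3.897     0.04137
  Change      0.05121     0.01707    -0.03414
  Equil        0.4029       3.914    0.007227
  solve Keq expr → x = -0.01707; check Q = 2.0400e-04
Then change container volume by factor 0.5 (V_new/V_old).
Step 2:
                    J           M           A
  Initial      0.8058       7.828     0.01445
  Change     -0.02005   -0.006685     0.01337
  Equil        0.7858       7.821     0.02782
  solve Keq expr → x = 0.006685; check Q = 2.0400e-04

Q₀ = 0.0101; Q > K (proceeds reverse)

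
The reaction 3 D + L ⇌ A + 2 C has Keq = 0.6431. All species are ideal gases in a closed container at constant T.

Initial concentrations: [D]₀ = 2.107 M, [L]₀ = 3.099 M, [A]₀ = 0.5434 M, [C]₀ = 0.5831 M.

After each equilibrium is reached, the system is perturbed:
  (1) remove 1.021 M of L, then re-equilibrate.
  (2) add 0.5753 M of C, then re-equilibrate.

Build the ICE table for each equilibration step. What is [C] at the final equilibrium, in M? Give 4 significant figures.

[C]_eq = 1.712 M

Q₀ = 0.006374 vs Keq = 0.6431 ⇒ Q<K, forward
Step 1:
                  D         L         A         C
  Initial     2.107     3.099    0.5434    0.5831
  Change     -1.129   -0.3762    0.3762    0.7524
  Equil      0.9784     2.723    0.9196     1.335
  solve Keq expr → x = 0.3762; check Q = 0.6431
Then remove 1.021 M of L.
Step 2:
                  D         L         A         C
  Initial    0.9784     1.702    0.9196     1.335
  Change     0.1044    0.0348   -0.0348  -0.06959
  Equil       1.083     1.737    0.8848     1.266
  solve Keq expr → x = -0.0348; check Q = 0.6431
Then add 0.5753 M of C.
Step 3:
                  D         L         A         C
  Initial     1.083     1.737    0.8848     1.841
  Change     0.1931   0.06437  -0.06437   -0.1287
  Equil       1.276     1.801    0.8204     1.712
  solve Keq expr → x = -0.06437; check Q = 0.6431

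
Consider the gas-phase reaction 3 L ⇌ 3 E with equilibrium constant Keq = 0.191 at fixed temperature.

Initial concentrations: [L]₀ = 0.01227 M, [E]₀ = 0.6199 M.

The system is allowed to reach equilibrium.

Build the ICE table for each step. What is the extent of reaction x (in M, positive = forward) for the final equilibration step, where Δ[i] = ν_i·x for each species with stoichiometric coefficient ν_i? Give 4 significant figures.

Q₀ = 1.2895e+05 vs Keq = 0.191 ⇒ Q>K, reverse
Step 1:
                  L         E
  I         0.01227    0.6199
  C          0.3889   -0.3889
  E          0.4011     0.231
  solve Keq expr → x = -0.1296; check Q = 0.191

x = -0.1296 M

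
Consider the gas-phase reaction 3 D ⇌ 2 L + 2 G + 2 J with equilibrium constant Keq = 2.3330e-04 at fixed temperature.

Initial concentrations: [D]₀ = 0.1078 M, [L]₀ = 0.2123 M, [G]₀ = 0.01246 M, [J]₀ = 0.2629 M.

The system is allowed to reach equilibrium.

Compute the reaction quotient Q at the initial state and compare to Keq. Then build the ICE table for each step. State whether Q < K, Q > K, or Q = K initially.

Q₀ = 3.8607e-04; Q > K (proceeds reverse)

Q₀ = 3.8607e-04 vs Keq = 2.3330e-04 ⇒ Q>K, reverse
Step 1:
                    D           L           G           J
  Initial      0.1078      0.2123     0.01246      0.2629
  Change     0.003223   -0.002149   -0.002149   -0.002149
  Equil         0.111      0.2102     0.01031      0.2608
  solve Keq expr → x = -0.001074; check Q = 2.3330e-04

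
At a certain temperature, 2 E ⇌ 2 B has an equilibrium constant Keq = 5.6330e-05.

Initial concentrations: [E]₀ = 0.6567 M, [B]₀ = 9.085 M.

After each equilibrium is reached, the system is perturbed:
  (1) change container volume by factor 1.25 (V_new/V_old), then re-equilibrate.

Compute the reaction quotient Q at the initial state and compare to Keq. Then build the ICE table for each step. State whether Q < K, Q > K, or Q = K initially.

Q₀ = 191.4; Q > K (proceeds reverse)

Q₀ = 191.4 vs Keq = 5.6330e-05 ⇒ Q>K, reverse
Step 1:
                   E          B
  Initial     0.6567      9.085
  Change       9.012     -9.012
  Equil        9.669    0.07257
  solve Keq expr → x = -4.506; check Q = 5.6330e-05
Then change container volume by factor 1.25 (V_new/V_old).
Step 2:
                   E          B
  Initial      7.735    0.05806
  Change           0          0
  Equil        7.735    0.05806
  solve Keq expr → x = 0; check Q = 5.6330e-05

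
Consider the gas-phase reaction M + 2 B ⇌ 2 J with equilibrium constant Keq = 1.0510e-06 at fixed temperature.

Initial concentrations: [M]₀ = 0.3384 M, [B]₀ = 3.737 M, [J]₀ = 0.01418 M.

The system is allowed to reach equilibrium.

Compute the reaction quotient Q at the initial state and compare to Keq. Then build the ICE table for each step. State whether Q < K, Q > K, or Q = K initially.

Q₀ = 4.2548e-05 vs Keq = 1.0510e-06 ⇒ Q>K, reverse
Step 1:
                  M         B         J
  init       0.3384     3.737   0.01418
  Δ        0.005962   0.01192  -0.01192
  eq         0.3444     3.749  0.002255
  solve Keq expr → x = -0.005962; check Q = 1.0510e-06

Q₀ = 4.2548e-05; Q > K (proceeds reverse)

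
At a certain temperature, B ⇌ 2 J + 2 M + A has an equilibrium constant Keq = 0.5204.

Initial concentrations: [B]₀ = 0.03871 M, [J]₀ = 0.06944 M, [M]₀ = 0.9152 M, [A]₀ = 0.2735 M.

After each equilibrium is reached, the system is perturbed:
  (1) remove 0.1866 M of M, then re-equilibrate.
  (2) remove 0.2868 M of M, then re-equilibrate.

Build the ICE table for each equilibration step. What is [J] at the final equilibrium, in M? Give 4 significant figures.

Q₀ = 0.02854 vs Keq = 0.5204 ⇒ Q<K, forward
Step 1:
                    B           J           M           A
  init        0.03871     0.06944      0.9152      0.2735
  Δ          -0.02957     0.05914     0.05914     0.02957
  eq          0.00914      0.1286      0.9743      0.3031
  solve Keq expr → x = 0.02957; check Q = 0.5204
Then remove 0.1866 M of M.
Step 2:
                    B           J           M           A
  init        0.00914      0.1286      0.7877      0.3031
  Δ         -0.002545     0.00509     0.00509    0.002545
  eq         0.006596      0.1337      0.7928      0.3056
  solve Keq expr → x = 0.002545; check Q = 0.5204
Then remove 0.2868 M of M.
Step 3:
                    B           J           M           A
  init       0.006596      0.1337       0.506      0.3056
  Δ         -0.003502    0.007004    0.007004    0.003502
  eq         0.003094      0.1407       0.513      0.3091
  solve Keq expr → x = 0.003502; check Q = 0.5204

[J]_eq = 0.1407 M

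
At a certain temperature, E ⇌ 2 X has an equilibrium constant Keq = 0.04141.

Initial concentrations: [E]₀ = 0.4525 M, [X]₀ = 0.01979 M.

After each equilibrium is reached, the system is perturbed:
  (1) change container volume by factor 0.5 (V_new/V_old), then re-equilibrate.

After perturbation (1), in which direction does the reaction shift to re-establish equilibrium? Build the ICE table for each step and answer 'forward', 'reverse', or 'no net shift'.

Direction: reverse

Q₀ = 8.6551e-04 vs Keq = 0.04141 ⇒ Q<K, forward
Step 1:
                    E           X
  Initial      0.4525     0.01979
  Change     -0.05431      0.1086
  Equil        0.3982      0.1284
  solve Keq expr → x = 0.05431; check Q = 0.04141
Then change container volume by factor 0.5 (V_new/V_old).
Step 2:
                    E           X
  Initial      0.7964      0.2568
  Change       0.0356    -0.07121
  Equil         0.832      0.1856
  solve Keq expr → x = -0.0356; check Q = 0.04141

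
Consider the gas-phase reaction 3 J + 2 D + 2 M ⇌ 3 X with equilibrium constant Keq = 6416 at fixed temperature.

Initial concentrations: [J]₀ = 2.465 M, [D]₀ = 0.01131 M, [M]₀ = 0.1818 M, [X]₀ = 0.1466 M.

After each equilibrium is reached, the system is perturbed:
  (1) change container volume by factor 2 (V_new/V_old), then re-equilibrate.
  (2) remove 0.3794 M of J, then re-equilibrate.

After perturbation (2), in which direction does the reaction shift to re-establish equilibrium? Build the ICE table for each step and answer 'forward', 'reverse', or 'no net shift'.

Q₀ = 49.76 vs Keq = 6416 ⇒ Q<K, forward
Step 1:
                    J           D           M           X
  I             2.465     0.01131      0.1818      0.1466
  C          -0.01512    -0.01008    -0.01008     0.01512
  E              2.45    0.001233      0.1717      0.1617
  solve Keq expr → x = 0.005039; check Q = 6416
Then change container volume by factor 2 (V_new/V_old).
Step 2:
                    J           D           M           X
  I             1.225  6.1648e-04     0.08586     0.08086
  C          0.002524    0.001683    0.001683   -0.002524
  E             1.227    0.002299     0.08754     0.07833
  solve Keq expr → x = -8.4129e-04; check Q = 6416
Then remove 0.3794 M of J.
Step 3:
                    J           D           M           X
  I            0.8481    0.002299     0.08754     0.07833
  C           0.00219     0.00146     0.00146    -0.00219
  E            0.8503    0.003759       0.089     0.07614
  solve Keq expr → x = -7.3002e-04; check Q = 6416

Direction: reverse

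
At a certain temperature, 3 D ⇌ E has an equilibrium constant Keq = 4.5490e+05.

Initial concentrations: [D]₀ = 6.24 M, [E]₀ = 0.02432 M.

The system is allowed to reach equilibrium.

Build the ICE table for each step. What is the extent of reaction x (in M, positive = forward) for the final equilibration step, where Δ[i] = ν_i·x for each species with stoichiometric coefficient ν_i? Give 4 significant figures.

x = 2.074 M

Q₀ = 1.0009e-04 vs Keq = 4.5490e+05 ⇒ Q<K, forward
Step 1:
                    D           E
  I              6.24     0.02432
  C            -6.223       2.074
  E           0.01665       2.099
  solve Keq expr → x = 2.074; check Q = 4.5490e+05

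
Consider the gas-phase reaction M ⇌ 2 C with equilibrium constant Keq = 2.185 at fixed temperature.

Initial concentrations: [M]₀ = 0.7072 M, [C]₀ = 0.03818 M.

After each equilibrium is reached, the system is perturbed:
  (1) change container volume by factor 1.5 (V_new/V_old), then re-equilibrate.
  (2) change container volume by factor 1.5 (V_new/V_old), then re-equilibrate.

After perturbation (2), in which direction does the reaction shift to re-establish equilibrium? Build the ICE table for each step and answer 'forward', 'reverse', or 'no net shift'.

Direction: forward

Q₀ = 0.002061 vs Keq = 2.185 ⇒ Q<K, forward
Step 1:
                    M           C
  init         0.7072     0.03818
  Δ           -0.3943      0.7886
  eq           0.3129      0.8268
  solve Keq expr → x = 0.3943; check Q = 2.185
Then change container volume by factor 1.5 (V_new/V_old).
Step 2:
                    M           C
  init         0.2086      0.5512
  Δ          -0.03358     0.06716
  eq            0.175      0.6184
  solve Keq expr → x = 0.03358; check Q = 2.185
Then change container volume by factor 1.5 (V_new/V_old).
Step 3:
                    M           C
  init         0.1167      0.4123
  Δ          -0.02167     0.04335
  eq            0.095      0.4556
  solve Keq expr → x = 0.02167; check Q = 2.185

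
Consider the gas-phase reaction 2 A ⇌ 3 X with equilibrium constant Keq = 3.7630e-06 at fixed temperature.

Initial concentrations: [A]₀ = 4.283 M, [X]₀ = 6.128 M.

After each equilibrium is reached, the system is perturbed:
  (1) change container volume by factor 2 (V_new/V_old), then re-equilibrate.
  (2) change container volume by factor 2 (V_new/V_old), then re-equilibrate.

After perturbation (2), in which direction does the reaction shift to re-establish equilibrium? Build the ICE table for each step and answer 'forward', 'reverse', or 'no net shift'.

Direction: forward

Q₀ = 12.54 vs Keq = 3.7630e-06 ⇒ Q>K, reverse
Step 1:
                   A          X
  init         4.283      6.128
  Δ            4.043     -6.064
  eq           8.326    0.06389
  solve Keq expr → x = -2.021; check Q = 3.7630e-06
Then change container volume by factor 2 (V_new/V_old).
Step 2:
                   A          X
  init         4.163    0.03195
  Δ        -0.005512   0.008268
  eq           4.157    0.04022
  solve Keq expr → x = 0.002756; check Q = 3.7630e-06
Then change container volume by factor 2 (V_new/V_old).
Step 3:
                   A          X
  init         2.079    0.02011
  Δ        -0.003465   0.005198
  eq           2.075    0.02531
  solve Keq expr → x = 0.001733; check Q = 3.7630e-06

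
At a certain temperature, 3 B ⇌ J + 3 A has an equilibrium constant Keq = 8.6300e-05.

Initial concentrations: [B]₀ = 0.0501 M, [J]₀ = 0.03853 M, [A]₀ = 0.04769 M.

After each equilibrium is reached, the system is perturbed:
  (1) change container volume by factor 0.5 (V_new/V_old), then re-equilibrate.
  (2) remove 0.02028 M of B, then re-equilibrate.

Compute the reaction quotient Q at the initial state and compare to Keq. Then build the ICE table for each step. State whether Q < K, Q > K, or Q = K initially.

Q₀ = 0.03323; Q > K (proceeds reverse)

Q₀ = 0.03323 vs Keq = 8.6300e-05 ⇒ Q>K, reverse
Step 1:
                    B           J           A
  init         0.0501     0.03853     0.04769
  Δ           0.03511     -0.0117    -0.03511
  eq          0.08521     0.02683     0.01258
  solve Keq expr → x = -0.0117; check Q = 8.6300e-05
Then change container volume by factor 0.5 (V_new/V_old).
Step 2:
                    B           J           A
  init         0.1704     0.05365     0.02516
  Δ          0.004473   -0.001491   -0.004473
  eq           0.1749     0.05216     0.02069
  solve Keq expr → x = -0.001491; check Q = 8.6300e-05
Then remove 0.02028 M of B.
Step 3:
                    B           J           A
  init         0.1546     0.05216     0.02069
  Δ          0.002071 -6.9038e-04   -0.002071
  eq           0.1567     0.05147     0.01861
  solve Keq expr → x = -6.9038e-04; check Q = 8.6300e-05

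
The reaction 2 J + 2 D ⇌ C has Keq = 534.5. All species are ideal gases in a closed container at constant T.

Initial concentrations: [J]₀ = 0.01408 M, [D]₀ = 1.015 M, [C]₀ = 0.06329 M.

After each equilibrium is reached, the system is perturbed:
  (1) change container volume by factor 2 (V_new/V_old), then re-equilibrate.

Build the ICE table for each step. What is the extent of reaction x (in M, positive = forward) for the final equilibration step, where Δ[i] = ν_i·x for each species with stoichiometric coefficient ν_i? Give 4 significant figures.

x = -0.004325 M

Q₀ = 309.9 vs Keq = 534.5 ⇒ Q<K, forward
Step 1:
                    J           D           C
  init        0.01408       1.015     0.06329
  Δ         -0.003191   -0.003191    0.001595
  eq          0.01089       1.012     0.06489
  solve Keq expr → x = 0.001595; check Q = 534.5
Then change container volume by factor 2 (V_new/V_old).
Step 2:
                    J           D           C
  init       0.005445      0.5059     0.03244
  Δ          0.008651    0.008651   -0.004325
  eq           0.0141      0.5146     0.02812
  solve Keq expr → x = -0.004325; check Q = 534.5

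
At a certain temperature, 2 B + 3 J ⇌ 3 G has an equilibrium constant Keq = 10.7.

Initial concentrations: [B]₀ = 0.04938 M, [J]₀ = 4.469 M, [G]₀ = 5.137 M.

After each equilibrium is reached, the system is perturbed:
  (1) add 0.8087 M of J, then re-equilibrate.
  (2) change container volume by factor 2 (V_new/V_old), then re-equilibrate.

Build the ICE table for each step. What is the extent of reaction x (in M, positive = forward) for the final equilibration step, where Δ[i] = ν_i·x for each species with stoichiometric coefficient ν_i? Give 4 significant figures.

x = -0.04417 M

Q₀ = 622.9 vs Keq = 10.7 ⇒ Q>K, reverse
Step 1:
                    B           J           G
  init        0.04938       4.469       5.137
  Δ            0.2489      0.3734     -0.3734
  eq           0.2983       4.842       4.764
  solve Keq expr → x = -0.1245; check Q = 10.7
Then add 0.8087 M of J.
Step 2:
                    B           J           G
  init         0.2983       5.651       4.764
  Δ          -0.05096    -0.07644     0.07644
  eq           0.2473       5.575        4.84
  solve Keq expr → x = 0.02548; check Q = 10.7
Then change container volume by factor 2 (V_new/V_old).
Step 3:
                    B           J           G
  init         0.1237       2.787        2.42
  Δ           0.08834      0.1325     -0.1325
  eq            0.212        2.92       2.288
  solve Keq expr → x = -0.04417; check Q = 10.7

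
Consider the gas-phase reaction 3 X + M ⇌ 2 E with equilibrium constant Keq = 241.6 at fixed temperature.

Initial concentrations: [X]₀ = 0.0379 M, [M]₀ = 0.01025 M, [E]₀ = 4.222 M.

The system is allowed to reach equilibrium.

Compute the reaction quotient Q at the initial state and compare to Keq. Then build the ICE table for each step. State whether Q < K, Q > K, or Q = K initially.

Q₀ = 3.1944e+07 vs Keq = 241.6 ⇒ Q>K, reverse
Step 1:
                   X          M          E
  I           0.0379    0.01025      4.222
  C           0.6156     0.2052    -0.4104
  E           0.6535     0.2155      3.812
  solve Keq expr → x = -0.2052; check Q = 241.6

Q₀ = 3.1944e+07; Q > K (proceeds reverse)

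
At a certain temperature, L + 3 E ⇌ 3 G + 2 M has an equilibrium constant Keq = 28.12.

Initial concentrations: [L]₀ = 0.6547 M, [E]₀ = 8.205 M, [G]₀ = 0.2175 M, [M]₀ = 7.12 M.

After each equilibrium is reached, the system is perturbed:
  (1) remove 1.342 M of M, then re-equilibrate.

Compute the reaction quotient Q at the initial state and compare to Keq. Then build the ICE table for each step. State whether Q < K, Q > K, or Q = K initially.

Q₀ = 0.001442; Q < K (proceeds forward)

Q₀ = 0.001442 vs Keq = 28.12 ⇒ Q<K, forward
Step 1:
                    L           E           G           M
  I            0.6547       8.205      0.2175        7.12
  C           -0.5849      -1.755       1.755        1.17
  E           0.06984        6.45       1.972        8.29
  solve Keq expr → x = 0.5849; check Q = 28.12
Then remove 1.342 M of M.
Step 2:
                    L           E           G           M
  I           0.06984        6.45       1.972       6.948
  C          -0.01557    -0.04671     0.04671     0.03114
  E           0.05427       6.404       2.019       6.979
  solve Keq expr → x = 0.01557; check Q = 28.12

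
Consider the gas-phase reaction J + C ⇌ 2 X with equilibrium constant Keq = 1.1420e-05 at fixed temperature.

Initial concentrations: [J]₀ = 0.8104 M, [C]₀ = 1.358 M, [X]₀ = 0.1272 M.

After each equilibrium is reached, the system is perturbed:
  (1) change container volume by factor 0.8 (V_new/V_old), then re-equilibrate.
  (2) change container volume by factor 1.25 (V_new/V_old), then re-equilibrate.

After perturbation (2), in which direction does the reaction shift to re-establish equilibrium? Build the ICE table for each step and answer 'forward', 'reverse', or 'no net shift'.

Q₀ = 0.0147 vs Keq = 1.1420e-05 ⇒ Q>K, reverse
Step 1:
                    J           C           X
  I            0.8104       1.358      0.1272
  C           0.06172     0.06172     -0.1234
  E            0.8721        1.42     0.00376
  solve Keq expr → x = -0.06172; check Q = 1.1420e-05
Then change container volume by factor 0.8 (V_new/V_old).
Step 2:
                    J           C           X
  I              1.09       1.775      0.0047
  C                 0           0           0
  E              1.09       1.775      0.0047
  solve Keq expr → x = 0; check Q = 1.1420e-05
Then change container volume by factor 1.25 (V_new/V_old).
Step 3:
                    J           C           X
  I            0.8721        1.42     0.00376
  C                 0           0           0
  E            0.8721        1.42     0.00376
  solve Keq expr → x = 0; check Q = 1.1420e-05

Direction: no net shift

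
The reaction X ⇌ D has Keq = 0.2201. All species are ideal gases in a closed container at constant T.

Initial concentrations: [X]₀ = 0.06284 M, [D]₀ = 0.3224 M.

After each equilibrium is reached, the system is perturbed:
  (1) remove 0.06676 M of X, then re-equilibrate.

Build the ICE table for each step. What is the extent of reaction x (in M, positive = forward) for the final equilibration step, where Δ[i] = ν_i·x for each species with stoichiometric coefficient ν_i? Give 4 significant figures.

x = -0.01204 M

Q₀ = 5.13 vs Keq = 0.2201 ⇒ Q>K, reverse
Step 1:
                  X         D
  init      0.06284    0.3224
  Δ          0.2529   -0.2529
  eq         0.3157    0.0695
  solve Keq expr → x = -0.2529; check Q = 0.2201
Then remove 0.06676 M of X.
Step 2:
                  X         D
  init        0.249    0.0695
  Δ         0.01204  -0.01204
  eq          0.261   0.05745
  solve Keq expr → x = -0.01204; check Q = 0.2201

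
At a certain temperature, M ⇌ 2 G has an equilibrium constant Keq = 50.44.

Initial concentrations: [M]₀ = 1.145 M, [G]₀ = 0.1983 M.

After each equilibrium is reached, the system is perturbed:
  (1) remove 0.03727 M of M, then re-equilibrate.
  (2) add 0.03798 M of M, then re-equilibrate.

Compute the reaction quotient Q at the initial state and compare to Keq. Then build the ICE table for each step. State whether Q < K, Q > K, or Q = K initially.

Q₀ = 0.03434; Q < K (proceeds forward)

Q₀ = 0.03434 vs Keq = 50.44 ⇒ Q<K, forward
Step 1:
                   M          G
  I            1.145     0.1983
  C           -1.042      2.084
  E           0.1032      2.282
  solve Keq expr → x = 1.042; check Q = 50.44
Then remove 0.03727 M of M.
Step 2:
                   M          G
  I          0.06596      2.282
  C          0.03163   -0.06325
  E          0.09758      2.219
  solve Keq expr → x = -0.03163; check Q = 50.44
Then add 0.03798 M of M.
Step 3:
                   M          G
  I           0.1356      2.219
  C         -0.03223    0.06446
  E           0.1033      2.283
  solve Keq expr → x = 0.03223; check Q = 50.44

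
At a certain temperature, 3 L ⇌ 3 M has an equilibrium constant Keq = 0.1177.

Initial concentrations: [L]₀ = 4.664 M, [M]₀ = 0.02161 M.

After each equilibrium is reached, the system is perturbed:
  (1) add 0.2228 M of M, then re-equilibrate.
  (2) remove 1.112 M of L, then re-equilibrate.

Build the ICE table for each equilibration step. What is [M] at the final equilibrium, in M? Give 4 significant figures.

Q₀ = 9.9469e-08 vs Keq = 0.1177 ⇒ Q<K, forward
Step 1:
                  L         M
  Initial     4.664   0.02161
  Change     -1.519     1.519
  Equil       3.145     1.541
  solve Keq expr → x = 0.5065; check Q = 0.1177
Then add 0.2228 M of M.
Step 2:
                  L         M
  Initial     3.145     1.764
  Change     0.1495   -0.1495
  Equil       3.294     1.614
  solve Keq expr → x = -0.04984; check Q = 0.1177
Then remove 1.112 M of L.
Step 3:
                  L         M
  Initial     2.182     1.614
  Change     0.3657   -0.3657
  Equil       2.548     1.249
  solve Keq expr → x = -0.1219; check Q = 0.1177

[M]_eq = 1.249 M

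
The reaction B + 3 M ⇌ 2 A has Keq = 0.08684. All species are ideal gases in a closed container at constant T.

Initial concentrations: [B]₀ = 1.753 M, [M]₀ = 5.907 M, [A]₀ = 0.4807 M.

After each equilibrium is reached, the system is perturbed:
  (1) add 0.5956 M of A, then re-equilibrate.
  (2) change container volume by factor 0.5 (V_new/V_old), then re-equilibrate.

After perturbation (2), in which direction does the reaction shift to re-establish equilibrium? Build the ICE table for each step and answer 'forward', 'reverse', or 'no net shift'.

Direction: forward

Q₀ = 6.3954e-04 vs Keq = 0.08684 ⇒ Q<K, forward
Step 1:
                    B           M           A
  I             1.753       5.907      0.4807
  C            -0.765      -2.295        1.53
  E             0.988       3.612       2.011
  solve Keq expr → x = 0.765; check Q = 0.08684
Then add 0.5956 M of A.
Step 2:
                    B           M           A
  I             0.988       3.612       2.606
  C            0.1048      0.3144     -0.2096
  E             1.093       3.926       2.397
  solve Keq expr → x = -0.1048; check Q = 0.08684
Then change container volume by factor 0.5 (V_new/V_old).
Step 3:
                    B           M           A
  I             2.186       7.853       4.793
  C           -0.5411      -1.623       1.082
  E             1.644       6.229       5.876
  solve Keq expr → x = 0.5411; check Q = 0.08684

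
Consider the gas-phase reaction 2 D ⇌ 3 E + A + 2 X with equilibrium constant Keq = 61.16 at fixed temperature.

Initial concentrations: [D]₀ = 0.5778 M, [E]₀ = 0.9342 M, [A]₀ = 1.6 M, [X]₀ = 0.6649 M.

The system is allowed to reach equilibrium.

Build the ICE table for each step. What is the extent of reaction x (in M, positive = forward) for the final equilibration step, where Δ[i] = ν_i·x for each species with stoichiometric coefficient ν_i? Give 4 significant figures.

x = 0.1534 M

Q₀ = 1.727 vs Keq = 61.16 ⇒ Q<K, forward
Step 1:
                   D          E          A          X
  Initial     0.5778     0.9342        1.6     0.6649
  Change     -0.3069     0.4603     0.1534     0.3069
  Equil       0.2709      1.394      1.753     0.9718
  solve Keq expr → x = 0.1534; check Q = 61.16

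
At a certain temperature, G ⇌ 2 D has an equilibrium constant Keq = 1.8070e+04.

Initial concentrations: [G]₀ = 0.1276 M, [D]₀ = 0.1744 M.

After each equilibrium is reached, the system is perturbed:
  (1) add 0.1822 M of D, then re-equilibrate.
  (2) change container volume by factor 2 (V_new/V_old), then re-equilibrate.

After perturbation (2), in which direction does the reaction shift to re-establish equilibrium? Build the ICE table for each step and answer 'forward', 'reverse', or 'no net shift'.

Q₀ = 0.2384 vs Keq = 1.8070e+04 ⇒ Q<K, forward
Step 1:
                   G          D
  init        0.1276     0.1744
  Δ          -0.1276     0.2552
  eq      1.0212e-05     0.4296
  solve Keq expr → x = 0.1276; check Q = 1.8070e+04
Then add 0.1822 M of D.
Step 2:
                   G          D
  init    1.0212e-05     0.6118
  Δ       1.0499e-05 -2.0997e-05
  eq      2.0711e-05     0.6118
  solve Keq expr → x = -1.0499e-05; check Q = 1.8070e+04
Then change container volume by factor 2 (V_new/V_old).
Step 3:
                   G          D
  init    1.0356e-05     0.3059
  Δ       -5.1774e-06 1.0355e-05
  eq      5.1781e-06     0.3059
  solve Keq expr → x = 5.1774e-06; check Q = 1.8070e+04

Direction: forward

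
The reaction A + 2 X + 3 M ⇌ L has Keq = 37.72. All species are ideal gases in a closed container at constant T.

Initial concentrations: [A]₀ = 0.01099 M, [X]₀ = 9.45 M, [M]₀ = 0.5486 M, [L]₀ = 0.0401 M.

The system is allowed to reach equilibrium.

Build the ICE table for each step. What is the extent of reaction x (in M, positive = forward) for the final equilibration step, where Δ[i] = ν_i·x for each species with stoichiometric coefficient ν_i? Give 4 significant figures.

Q₀ = 0.2475 vs Keq = 37.72 ⇒ Q<K, forward
Step 1:
                  A         X         M         L
  init      0.01099      9.45    0.5486    0.0401
  Δ        -0.01088  -0.02176  -0.03264   0.01088
  eq      1.1069e-04     9.428     0.516   0.05098
  solve Keq expr → x = 0.01088; check Q = 37.72

x = 0.01088 M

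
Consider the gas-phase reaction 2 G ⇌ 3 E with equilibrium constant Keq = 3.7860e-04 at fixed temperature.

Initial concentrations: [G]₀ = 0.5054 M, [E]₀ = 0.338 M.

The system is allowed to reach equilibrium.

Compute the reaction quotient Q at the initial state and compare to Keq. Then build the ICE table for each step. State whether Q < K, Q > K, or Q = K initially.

Q₀ = 0.1512 vs Keq = 3.7860e-04 ⇒ Q>K, reverse
Step 1:
                   G          E
  I           0.5054      0.338
  C           0.1876    -0.2813
  E            0.693    0.05665
  solve Keq expr → x = -0.09378; check Q = 3.7860e-04

Q₀ = 0.1512; Q > K (proceeds reverse)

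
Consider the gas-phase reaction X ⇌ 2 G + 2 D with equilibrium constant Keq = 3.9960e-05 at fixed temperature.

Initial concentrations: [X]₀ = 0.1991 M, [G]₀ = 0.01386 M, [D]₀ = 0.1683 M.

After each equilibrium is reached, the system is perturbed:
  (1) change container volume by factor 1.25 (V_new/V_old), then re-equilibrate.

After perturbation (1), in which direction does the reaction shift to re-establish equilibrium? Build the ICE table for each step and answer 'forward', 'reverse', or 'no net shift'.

Q₀ = 2.7329e-05 vs Keq = 3.9960e-05 ⇒ Q<K, forward
Step 1:
                    X           G           D
  I            0.1991     0.01386      0.1683
  C         -0.001296    0.002592    0.002592
  E            0.1978     0.01645      0.1709
  solve Keq expr → x = 0.001296; check Q = 3.9960e-05
Then change container volume by factor 1.25 (V_new/V_old).
Step 2:
                    X           G           D
  I            0.1582     0.01316      0.1367
  C         -0.002258    0.004516    0.004516
  E             0.156     0.01768      0.1412
  solve Keq expr → x = 0.002258; check Q = 3.9960e-05

Direction: forward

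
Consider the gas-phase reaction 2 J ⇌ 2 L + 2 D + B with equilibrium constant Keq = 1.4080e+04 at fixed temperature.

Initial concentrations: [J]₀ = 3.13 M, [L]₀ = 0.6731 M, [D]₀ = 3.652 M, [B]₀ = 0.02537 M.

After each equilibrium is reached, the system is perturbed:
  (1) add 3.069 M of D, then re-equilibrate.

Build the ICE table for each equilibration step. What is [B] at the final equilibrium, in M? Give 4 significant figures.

Q₀ = 0.01565 vs Keq = 1.4080e+04 ⇒ Q<K, forward
Step 1:
                  J         L         D         B
  init         3.13    0.6731     3.652   0.02537
  Δ          -2.892     2.892     2.892     1.446
  eq         0.2384     3.565     6.544     1.471
  solve Keq expr → x = 1.446; check Q = 1.4080e+04
Then add 3.069 M of D.
Step 2:
                  J         L         D         B
  init       0.2384     3.565     9.613     1.471
  Δ         0.09385  -0.09385  -0.09385  -0.04692
  eq         0.3323     3.471     9.519     1.424
  solve Keq expr → x = -0.04692; check Q = 1.4080e+04

[B]_eq = 1.424 M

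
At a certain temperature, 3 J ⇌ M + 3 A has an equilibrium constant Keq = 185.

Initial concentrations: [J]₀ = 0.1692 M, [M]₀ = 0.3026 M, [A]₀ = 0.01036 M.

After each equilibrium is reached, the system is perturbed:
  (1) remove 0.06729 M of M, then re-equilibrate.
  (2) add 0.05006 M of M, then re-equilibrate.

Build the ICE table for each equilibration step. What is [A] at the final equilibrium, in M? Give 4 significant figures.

Q₀ = 6.9462e-05 vs Keq = 185 ⇒ Q<K, forward
Step 1:
                   J          M          A
  I           0.1692     0.3026    0.01036
  C          -0.1494     0.0498     0.1494
  E           0.0198     0.3524     0.1598
  solve Keq expr → x = 0.0498; check Q = 185
Then remove 0.06729 M of M.
Step 2:
                   J          M          A
  I           0.0198     0.2851     0.1598
  C        -0.001203 4.0095e-04   0.001203
  E           0.0186     0.2855      0.161
  solve Keq expr → x = 4.0095e-04; check Q = 185
Then add 0.05006 M of M.
Step 3:
                   J          M          A
  I           0.0186     0.3356      0.161
  C       9.1202e-04 -3.0401e-04 -9.1202e-04
  E          0.01951     0.3353       0.16
  solve Keq expr → x = -3.0401e-04; check Q = 185

[A]_eq = 0.16 M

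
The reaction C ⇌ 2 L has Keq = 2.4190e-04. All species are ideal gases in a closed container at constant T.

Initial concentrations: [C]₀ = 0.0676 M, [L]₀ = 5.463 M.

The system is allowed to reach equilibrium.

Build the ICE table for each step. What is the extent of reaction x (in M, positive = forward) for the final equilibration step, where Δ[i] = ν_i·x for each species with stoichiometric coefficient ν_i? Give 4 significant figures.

Q₀ = 441.5 vs Keq = 2.4190e-04 ⇒ Q>K, reverse
Step 1:
                  C         L
  init       0.0676     5.463
  Δ           2.719    -5.437
  eq          2.786   0.02596
  solve Keq expr → x = -2.719; check Q = 2.4190e-04

x = -2.719 M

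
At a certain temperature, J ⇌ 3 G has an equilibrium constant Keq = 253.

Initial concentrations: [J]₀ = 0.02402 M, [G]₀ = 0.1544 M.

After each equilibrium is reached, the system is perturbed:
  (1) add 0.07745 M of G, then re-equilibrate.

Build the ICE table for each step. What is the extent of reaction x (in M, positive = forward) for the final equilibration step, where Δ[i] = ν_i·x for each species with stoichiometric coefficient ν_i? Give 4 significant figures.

x = -6.4763e-05 M

Q₀ = 0.1532 vs Keq = 253 ⇒ Q<K, forward
Step 1:
                    J           G
  Initial     0.02402      0.1544
  Change     -0.02397     0.07192
  Equil    4.5821e-05      0.2263
  solve Keq expr → x = 0.02397; check Q = 253
Then add 0.07745 M of G.
Step 2:
                    J           G
  Initial  4.5821e-05      0.3038
  Change   6.4763e-05 -1.9429e-04
  Equil    1.1058e-04      0.3036
  solve Keq expr → x = -6.4763e-05; check Q = 253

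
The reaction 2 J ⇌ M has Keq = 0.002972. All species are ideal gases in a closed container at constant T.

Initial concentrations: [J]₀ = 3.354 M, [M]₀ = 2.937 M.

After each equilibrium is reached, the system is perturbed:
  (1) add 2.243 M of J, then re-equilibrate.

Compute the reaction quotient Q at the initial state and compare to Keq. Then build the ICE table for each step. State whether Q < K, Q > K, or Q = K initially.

Q₀ = 0.2611; Q > K (proceeds reverse)

Q₀ = 0.2611 vs Keq = 0.002972 ⇒ Q>K, reverse
Step 1:
                   J          M
  init         3.354      2.937
  Δ            5.417     -2.708
  eq           8.771     0.2286
  solve Keq expr → x = -2.708; check Q = 0.002972
Then add 2.243 M of J.
Step 2:
                   J          M
  init         11.01     0.2286
  Δ          -0.2335     0.1168
  eq           10.78     0.3454
  solve Keq expr → x = 0.1168; check Q = 0.002972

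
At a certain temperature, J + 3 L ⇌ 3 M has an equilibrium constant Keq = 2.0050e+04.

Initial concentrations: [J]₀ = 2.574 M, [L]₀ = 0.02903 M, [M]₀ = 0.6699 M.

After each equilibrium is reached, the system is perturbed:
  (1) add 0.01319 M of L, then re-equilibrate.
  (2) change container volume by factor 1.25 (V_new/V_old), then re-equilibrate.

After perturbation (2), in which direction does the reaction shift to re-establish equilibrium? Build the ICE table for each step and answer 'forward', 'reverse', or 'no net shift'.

Q₀ = 4774 vs Keq = 2.0050e+04 ⇒ Q<K, forward
Step 1:
                    J           L           M
  init          2.574     0.02903      0.6699
  Δ          -0.00358    -0.01074     0.01074
  eq             2.57     0.01829      0.6806
  solve Keq expr → x = 0.00358; check Q = 2.0050e+04
Then add 0.01319 M of L.
Step 2:
                    J           L           M
  init           2.57     0.03148      0.6806
  Δ         -0.004278    -0.01283     0.01283
  eq            2.566     0.01865      0.6935
  solve Keq expr → x = 0.004278; check Q = 2.0050e+04
Then change container volume by factor 1.25 (V_new/V_old).
Step 3:
                    J           L           M
  init          2.053     0.01492      0.5548
  Δ        3.7281e-04    0.001118   -0.001118
  eq            2.053     0.01603      0.5537
  solve Keq expr → x = -3.7281e-04; check Q = 2.0050e+04

Direction: reverse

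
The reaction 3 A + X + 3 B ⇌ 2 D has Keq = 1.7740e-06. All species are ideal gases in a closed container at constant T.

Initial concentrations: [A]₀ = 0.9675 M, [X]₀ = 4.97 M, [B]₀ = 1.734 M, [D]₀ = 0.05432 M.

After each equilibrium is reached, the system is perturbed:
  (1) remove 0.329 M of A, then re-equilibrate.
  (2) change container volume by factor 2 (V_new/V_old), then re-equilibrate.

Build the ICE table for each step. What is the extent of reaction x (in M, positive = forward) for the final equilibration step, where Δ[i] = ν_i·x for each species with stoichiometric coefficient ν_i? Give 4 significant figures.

x = -8.9510e-04 M

Q₀ = 1.2574e-04 vs Keq = 1.7740e-06 ⇒ Q>K, reverse
Step 1:
                   A          X          B          D
  I           0.9675       4.97      1.734    0.05432
  C          0.07005    0.02335    0.07005    -0.0467
  E            1.038      4.993      1.804   0.007622
  solve Keq expr → x = -0.02335; check Q = 1.7740e-06
Then remove 0.329 M of A.
Step 2:
                   A          X          B          D
  I           0.7085      4.993      1.804   0.007622
  C         0.004886   0.001629   0.004886  -0.003258
  E           0.7134      4.995      1.809   0.004364
  solve Keq expr → x = -0.001629; check Q = 1.7740e-06
Then change container volume by factor 2 (V_new/V_old).
Step 3:
                   A          X          B          D
  I           0.3567      2.497     0.9045   0.002182
  C         0.002685 8.9510e-04   0.002685   -0.00179
  E           0.3594      2.498     0.9072 3.9192e-04
  solve Keq expr → x = -8.9510e-04; check Q = 1.7740e-06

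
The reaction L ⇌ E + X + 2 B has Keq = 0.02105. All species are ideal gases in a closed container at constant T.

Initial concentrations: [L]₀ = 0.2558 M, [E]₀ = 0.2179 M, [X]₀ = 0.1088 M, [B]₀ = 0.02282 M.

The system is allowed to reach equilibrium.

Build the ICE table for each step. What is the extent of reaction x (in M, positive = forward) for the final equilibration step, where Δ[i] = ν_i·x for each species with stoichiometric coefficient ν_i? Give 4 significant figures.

Q₀ = 4.8263e-05 vs Keq = 0.02105 ⇒ Q<K, forward
Step 1:
                    L           E           X           B
  init         0.2558      0.2179      0.1088     0.02282
  Δ          -0.09985     0.09985     0.09985      0.1997
  eq            0.156      0.3177      0.2086      0.2225
  solve Keq expr → x = 0.09985; check Q = 0.02105

x = 0.09985 M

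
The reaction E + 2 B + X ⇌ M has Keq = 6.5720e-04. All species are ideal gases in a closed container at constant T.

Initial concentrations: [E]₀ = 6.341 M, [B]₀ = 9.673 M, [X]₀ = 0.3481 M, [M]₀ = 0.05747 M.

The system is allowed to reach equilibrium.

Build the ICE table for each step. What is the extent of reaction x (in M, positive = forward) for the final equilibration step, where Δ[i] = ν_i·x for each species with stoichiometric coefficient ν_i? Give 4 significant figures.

Q₀ = 2.7826e-04 vs Keq = 6.5720e-04 ⇒ Q<K, forward
Step 1:
                    E           B           X           M
  init          6.341       9.673      0.3481     0.05747
  Δ           -0.0538     -0.1076     -0.0538      0.0538
  eq            6.287       9.565      0.2943      0.1113
  solve Keq expr → x = 0.0538; check Q = 6.5720e-04

x = 0.0538 M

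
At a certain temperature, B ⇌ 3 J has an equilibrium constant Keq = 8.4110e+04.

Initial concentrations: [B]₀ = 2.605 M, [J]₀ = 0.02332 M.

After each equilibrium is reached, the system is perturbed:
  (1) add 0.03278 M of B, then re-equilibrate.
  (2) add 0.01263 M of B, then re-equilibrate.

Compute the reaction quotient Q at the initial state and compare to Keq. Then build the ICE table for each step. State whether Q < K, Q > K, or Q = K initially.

Q₀ = 4.8683e-06; Q < K (proceeds forward)

Q₀ = 4.8683e-06 vs Keq = 8.4110e+04 ⇒ Q<K, forward
Step 1:
                   B          J
  Initial      2.605    0.02332
  Change      -2.599      7.798
  Equil     0.005688      7.821
  solve Keq expr → x = 2.599; check Q = 8.4110e+04
Then add 0.03278 M of B.
Step 2:
                   B          J
  Initial    0.03847      7.821
  Change    -0.03256    0.09769
  Equil     0.005904      7.919
  solve Keq expr → x = 0.03256; check Q = 8.4110e+04
Then add 0.01263 M of B.
Step 3:
                   B          J
  Initial    0.01853      7.919
  Change    -0.01255    0.03764
  Equil     0.005989      7.957
  solve Keq expr → x = 0.01255; check Q = 8.4110e+04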